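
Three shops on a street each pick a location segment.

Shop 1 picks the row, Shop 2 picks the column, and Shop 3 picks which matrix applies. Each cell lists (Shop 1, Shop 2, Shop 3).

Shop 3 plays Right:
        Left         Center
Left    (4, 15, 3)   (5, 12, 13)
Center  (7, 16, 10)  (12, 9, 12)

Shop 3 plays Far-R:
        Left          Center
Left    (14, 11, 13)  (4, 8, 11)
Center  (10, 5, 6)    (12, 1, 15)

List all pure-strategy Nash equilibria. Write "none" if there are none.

Shop 1 against (Left, Right): payoffs 4, 7 → best response Center.
Shop 1 against (Left, Far-R): payoffs 14, 10 → best response Left.
Shop 1 against (Center, Right): payoffs 5, 12 → best response Center.
Shop 1 against (Center, Far-R): payoffs 4, 12 → best response Center.
Shop 2 against (Left, Right): payoffs 15, 12 → best response Left.
Shop 2 against (Left, Far-R): payoffs 11, 8 → best response Left.
Shop 2 against (Center, Right): payoffs 16, 9 → best response Left.
Shop 2 against (Center, Far-R): payoffs 5, 1 → best response Left.
Shop 3 against (Left, Left): payoffs 3, 13 → best response Far-R.
Shop 3 against (Left, Center): payoffs 13, 11 → best response Right.
Shop 3 against (Center, Left): payoffs 10, 6 → best response Right.
Shop 3 against (Center, Center): payoffs 12, 15 → best response Far-R.
Mutual best responses: (Left, Left, Far-R); (Center, Left, Right).

The pure Nash equilibria are (Left, Left, Far-R), (Center, Left, Right).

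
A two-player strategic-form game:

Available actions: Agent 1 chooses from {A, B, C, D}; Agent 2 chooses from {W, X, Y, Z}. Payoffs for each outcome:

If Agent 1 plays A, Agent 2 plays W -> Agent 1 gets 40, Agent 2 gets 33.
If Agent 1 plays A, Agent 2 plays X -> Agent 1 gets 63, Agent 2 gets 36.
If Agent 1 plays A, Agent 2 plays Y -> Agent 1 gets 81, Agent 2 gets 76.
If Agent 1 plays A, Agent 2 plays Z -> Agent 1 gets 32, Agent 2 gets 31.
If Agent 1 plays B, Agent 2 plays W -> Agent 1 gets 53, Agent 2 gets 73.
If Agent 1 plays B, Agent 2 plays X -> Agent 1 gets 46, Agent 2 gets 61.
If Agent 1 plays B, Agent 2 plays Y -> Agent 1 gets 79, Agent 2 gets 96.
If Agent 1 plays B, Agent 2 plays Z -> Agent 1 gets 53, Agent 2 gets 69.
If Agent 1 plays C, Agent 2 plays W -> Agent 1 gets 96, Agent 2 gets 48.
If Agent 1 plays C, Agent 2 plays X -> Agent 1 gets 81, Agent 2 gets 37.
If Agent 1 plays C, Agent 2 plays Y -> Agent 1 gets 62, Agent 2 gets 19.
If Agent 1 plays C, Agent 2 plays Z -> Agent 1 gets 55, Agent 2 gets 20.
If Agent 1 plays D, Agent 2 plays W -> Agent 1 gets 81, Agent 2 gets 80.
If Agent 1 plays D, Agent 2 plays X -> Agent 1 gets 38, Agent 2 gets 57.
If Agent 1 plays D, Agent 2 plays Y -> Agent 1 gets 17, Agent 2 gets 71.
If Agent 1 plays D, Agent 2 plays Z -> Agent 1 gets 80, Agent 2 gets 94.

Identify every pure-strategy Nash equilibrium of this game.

Pure-strategy Nash equilibria: (A, Y) and (C, W) and (D, Z)

(A, W): Agent 1 can switch to B (40 → 53). Not NE.
(A, X): Agent 1 can switch to C (63 → 81). Not NE.
(A, Y): Agent 1 gets 81, best alternative 79; Agent 2 gets 76, best alternative 36. No profitable deviation — NE.
(A, Z): Agent 1 can switch to B (32 → 53). Not NE.
(B, W): Agent 1 can switch to C (53 → 96). Not NE.
(B, X): Agent 1 can switch to A (46 → 63). Not NE.
(B, Y): Agent 1 can switch to A (79 → 81). Not NE.
(B, Z): Agent 1 can switch to C (53 → 55). Not NE.
(C, W): Agent 1 gets 96, best alternative 81; Agent 2 gets 48, best alternative 37. No profitable deviation — NE.
(C, X): Agent 2 can switch to W (37 → 48). Not NE.
(C, Y): Agent 1 can switch to A (62 → 81). Not NE.
(C, Z): Agent 1 can switch to D (55 → 80). Not NE.
(D, W): Agent 1 can switch to C (81 → 96). Not NE.
(D, X): Agent 1 can switch to A (38 → 63). Not NE.
(D, Z): Agent 1 gets 80, best alternative 55; Agent 2 gets 94, best alternative 80. No profitable deviation — NE.
(The remaining 1 profile has a profitable deviation by the same check.)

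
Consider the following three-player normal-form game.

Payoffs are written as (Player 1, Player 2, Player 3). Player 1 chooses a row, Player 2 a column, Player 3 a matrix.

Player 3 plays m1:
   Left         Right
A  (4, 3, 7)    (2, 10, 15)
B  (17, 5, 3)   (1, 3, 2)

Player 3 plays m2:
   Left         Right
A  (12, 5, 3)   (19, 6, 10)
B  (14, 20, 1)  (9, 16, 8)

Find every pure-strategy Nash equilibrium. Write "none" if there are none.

The pure Nash equilibria are (A, Right, m1) and (B, Left, m1).

(A, Left, m1): Player 1 can switch to B (4 → 17). Not NE.
(A, Left, m2): Player 1 can switch to B (12 → 14). Not NE.
(A, Right, m1): Player 1 gets 2, best alternative 1; Player 2 gets 10, best alternative 3; Player 3 gets 15, best alternative 10. No profitable deviation — NE.
(A, Right, m2): Player 3 can switch to m1 (10 → 15). Not NE.
(B, Left, m1): Player 1 gets 17, best alternative 4; Player 2 gets 5, best alternative 3; Player 3 gets 3, best alternative 1. No profitable deviation — NE.
(B, Left, m2): Player 3 can switch to m1 (1 → 3). Not NE.
(B, Right, m1): Player 1 can switch to A (1 → 2). Not NE.
(B, Right, m2): Player 1 can switch to A (9 → 19). Not NE.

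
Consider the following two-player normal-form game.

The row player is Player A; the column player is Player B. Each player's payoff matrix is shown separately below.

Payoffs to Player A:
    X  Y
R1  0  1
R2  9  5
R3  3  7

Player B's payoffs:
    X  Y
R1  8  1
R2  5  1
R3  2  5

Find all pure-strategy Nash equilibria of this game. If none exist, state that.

For each strategy profile, look for a profitable unilateral deviation.
(R1, X): Player A can switch to R2 (0 → 9). Not NE.
(R1, Y): Player A can switch to R2 (1 → 5). Not NE.
(R2, X): Player A gets 9, best alternative 3; Player B gets 5, best alternative 1. No profitable deviation — NE.
(R2, Y): Player A can switch to R3 (5 → 7). Not NE.
(R3, X): Player A can switch to R2 (3 → 9). Not NE.
(R3, Y): Player A gets 7, best alternative 5; Player B gets 5, best alternative 2. No profitable deviation — NE.

(R2, X), (R3, Y)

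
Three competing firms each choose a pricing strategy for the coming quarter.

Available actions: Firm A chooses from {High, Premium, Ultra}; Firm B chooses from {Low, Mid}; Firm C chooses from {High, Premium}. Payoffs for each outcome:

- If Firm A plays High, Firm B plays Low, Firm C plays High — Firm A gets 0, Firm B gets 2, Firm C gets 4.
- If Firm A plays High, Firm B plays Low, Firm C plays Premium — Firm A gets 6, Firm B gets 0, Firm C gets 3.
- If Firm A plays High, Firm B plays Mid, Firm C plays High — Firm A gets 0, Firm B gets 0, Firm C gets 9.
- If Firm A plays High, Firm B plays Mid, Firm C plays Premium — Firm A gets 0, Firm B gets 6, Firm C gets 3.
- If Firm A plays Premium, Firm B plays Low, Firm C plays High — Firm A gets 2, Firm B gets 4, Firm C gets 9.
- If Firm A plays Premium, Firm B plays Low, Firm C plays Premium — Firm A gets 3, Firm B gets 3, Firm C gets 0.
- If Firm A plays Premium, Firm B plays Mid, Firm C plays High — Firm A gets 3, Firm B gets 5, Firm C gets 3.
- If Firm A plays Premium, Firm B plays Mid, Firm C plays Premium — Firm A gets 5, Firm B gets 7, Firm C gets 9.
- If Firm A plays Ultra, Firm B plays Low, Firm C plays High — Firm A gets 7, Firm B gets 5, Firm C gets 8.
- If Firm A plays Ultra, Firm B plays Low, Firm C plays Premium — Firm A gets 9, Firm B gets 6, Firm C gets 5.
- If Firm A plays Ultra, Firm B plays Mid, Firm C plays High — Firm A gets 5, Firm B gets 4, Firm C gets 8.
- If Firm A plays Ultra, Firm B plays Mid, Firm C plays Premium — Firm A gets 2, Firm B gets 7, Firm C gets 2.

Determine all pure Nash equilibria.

For each player, find the best response to each opponent profile; mutual best responses are the pure NE.
Firm A against (Low, High): payoffs 0, 2, 7 → best response Ultra.
Firm A against (Low, Premium): payoffs 6, 3, 9 → best response Ultra.
Firm A against (Mid, High): payoffs 0, 3, 5 → best response Ultra.
Firm A against (Mid, Premium): payoffs 0, 5, 2 → best response Premium.
Firm B against (High, High): payoffs 2, 0 → best response Low.
Firm B against (High, Premium): payoffs 0, 6 → best response Mid.
Firm B against (Premium, High): payoffs 4, 5 → best response Mid.
Firm B against (Premium, Premium): payoffs 3, 7 → best response Mid.
Firm B against (Ultra, High): payoffs 5, 4 → best response Low.
Firm B against (Ultra, Premium): payoffs 6, 7 → best response Mid.
Firm C against (High, Low): payoffs 4, 3 → best response High.
Firm C against (High, Mid): payoffs 9, 3 → best response High.
Firm C against (Premium, Low): payoffs 9, 0 → best response High.
Firm C against (Premium, Mid): payoffs 3, 9 → best response Premium.
Firm C against (Ultra, Low): payoffs 8, 5 → best response High.
Firm C against (Ultra, Mid): payoffs 8, 2 → best response High.
Mutual best responses: (Premium, Mid, Premium); (Ultra, Low, High).

(Premium, Mid, Premium); (Ultra, Low, High)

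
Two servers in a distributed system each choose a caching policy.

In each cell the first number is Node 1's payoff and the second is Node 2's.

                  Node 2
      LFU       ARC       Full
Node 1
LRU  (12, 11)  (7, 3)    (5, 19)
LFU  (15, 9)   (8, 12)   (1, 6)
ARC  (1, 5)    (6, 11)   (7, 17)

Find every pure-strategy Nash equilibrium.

(LRU, LFU): Node 1 can switch to LFU (12 → 15). Not NE.
(LRU, ARC): Node 1 can switch to LFU (7 → 8). Not NE.
(LRU, Full): Node 1 can switch to ARC (5 → 7). Not NE.
(LFU, LFU): Node 2 can switch to ARC (9 → 12). Not NE.
(LFU, ARC): Node 1 gets 8, best alternative 7; Node 2 gets 12, best alternative 9. No profitable deviation — NE.
(LFU, Full): Node 1 can switch to LRU (1 → 5). Not NE.
(ARC, LFU): Node 1 can switch to LRU (1 → 12). Not NE.
(ARC, ARC): Node 1 can switch to LRU (6 → 7). Not NE.
(ARC, Full): Node 1 gets 7, best alternative 5; Node 2 gets 17, best alternative 11. No profitable deviation — NE.

The pure Nash equilibria are (LFU, ARC), (ARC, Full).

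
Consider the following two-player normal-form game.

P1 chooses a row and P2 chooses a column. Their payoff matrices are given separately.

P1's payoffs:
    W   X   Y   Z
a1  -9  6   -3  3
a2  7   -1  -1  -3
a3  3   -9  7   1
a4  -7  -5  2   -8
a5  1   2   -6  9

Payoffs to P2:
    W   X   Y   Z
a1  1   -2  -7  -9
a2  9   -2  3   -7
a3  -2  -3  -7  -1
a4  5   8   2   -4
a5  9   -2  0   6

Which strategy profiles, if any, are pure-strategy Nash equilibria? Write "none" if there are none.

For each strategy profile, look for a profitable unilateral deviation.
(a1, W): P1 can switch to a2 (-9 → 7). Not NE.
(a1, X): P2 can switch to W (-2 → 1). Not NE.
(a1, Y): P1 can switch to a2 (-3 → -1). Not NE.
(a1, Z): P1 can switch to a5 (3 → 9). Not NE.
(a2, W): P1 gets 7, best alternative 3; P2 gets 9, best alternative 3. No profitable deviation — NE.
(a2, X): P1 can switch to a1 (-1 → 6). Not NE.
(a2, Y): P1 can switch to a3 (-1 → 7). Not NE.
(a2, Z): P1 can switch to a1 (-3 → 3). Not NE.
(a3, W): P1 can switch to a2 (3 → 7). Not NE.
(The remaining 11 profiles each have a profitable deviation by the same check.)

(a2, W)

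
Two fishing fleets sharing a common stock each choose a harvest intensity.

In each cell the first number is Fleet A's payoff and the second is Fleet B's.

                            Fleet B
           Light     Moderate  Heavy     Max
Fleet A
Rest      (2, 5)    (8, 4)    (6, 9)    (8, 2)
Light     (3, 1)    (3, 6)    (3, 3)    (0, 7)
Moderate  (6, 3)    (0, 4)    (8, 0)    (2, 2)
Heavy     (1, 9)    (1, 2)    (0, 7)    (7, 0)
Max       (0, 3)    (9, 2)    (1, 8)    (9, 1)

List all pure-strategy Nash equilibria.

(Rest, Light): Fleet A can switch to Light (2 → 3). Not NE.
(Rest, Moderate): Fleet A can switch to Max (8 → 9). Not NE.
(Rest, Heavy): Fleet A can switch to Moderate (6 → 8). Not NE.
(Rest, Max): Fleet A can switch to Max (8 → 9). Not NE.
(Light, Light): Fleet A can switch to Moderate (3 → 6). Not NE.
(Light, Moderate): Fleet A can switch to Rest (3 → 8). Not NE.
(Light, Heavy): Fleet A can switch to Rest (3 → 6). Not NE.
(Light, Max): Fleet A can switch to Rest (0 → 8). Not NE.
(Moderate, Light): Fleet B can switch to Moderate (3 → 4). Not NE.
(Moderate, Moderate): Fleet A can switch to Rest (0 → 8). Not NE.
(The remaining 10 profiles each have a profitable deviation by the same check.)

none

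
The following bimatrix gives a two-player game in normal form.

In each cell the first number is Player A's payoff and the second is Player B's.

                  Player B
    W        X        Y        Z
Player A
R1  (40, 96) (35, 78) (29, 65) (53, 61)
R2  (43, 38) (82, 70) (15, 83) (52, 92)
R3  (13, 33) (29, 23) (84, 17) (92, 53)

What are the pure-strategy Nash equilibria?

(R1, W): Player A can switch to R2 (40 → 43). Not NE.
(R1, X): Player A can switch to R2 (35 → 82). Not NE.
(R1, Y): Player A can switch to R3 (29 → 84). Not NE.
(R1, Z): Player A can switch to R3 (53 → 92). Not NE.
(R2, W): Player B can switch to X (38 → 70). Not NE.
(R2, X): Player B can switch to Y (70 → 83). Not NE.
(R2, Y): Player A can switch to R1 (15 → 29). Not NE.
(R2, Z): Player A can switch to R1 (52 → 53). Not NE.
(R3, Z): Player A gets 92, best alternative 53; Player B gets 53, best alternative 33. No profitable deviation — NE.
(The remaining 3 profiles each have a profitable deviation by the same check.)

(R3, Z)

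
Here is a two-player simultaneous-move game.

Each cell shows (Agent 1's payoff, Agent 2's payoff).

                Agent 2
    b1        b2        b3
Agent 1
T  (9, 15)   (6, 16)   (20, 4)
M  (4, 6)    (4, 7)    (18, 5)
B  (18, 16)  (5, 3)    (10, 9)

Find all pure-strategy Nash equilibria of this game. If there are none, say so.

Agent 1 against b1: payoffs 9, 4, 18 → best response B.
Agent 1 against b2: payoffs 6, 4, 5 → best response T.
Agent 1 against b3: payoffs 20, 18, 10 → best response T.
Agent 2 against T: payoffs 15, 16, 4 → best response b2.
Agent 2 against M: payoffs 6, 7, 5 → best response b2.
Agent 2 against B: payoffs 16, 3, 9 → best response b1.
Mutual best responses: (T, b2); (B, b1).

The pure Nash equilibria are (T, b2) and (B, b1).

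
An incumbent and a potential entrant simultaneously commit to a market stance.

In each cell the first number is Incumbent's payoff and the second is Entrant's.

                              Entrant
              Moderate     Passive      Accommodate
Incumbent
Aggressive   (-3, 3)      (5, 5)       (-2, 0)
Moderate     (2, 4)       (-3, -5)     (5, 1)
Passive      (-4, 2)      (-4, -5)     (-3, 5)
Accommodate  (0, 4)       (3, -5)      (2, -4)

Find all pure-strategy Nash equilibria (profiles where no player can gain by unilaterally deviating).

Incumbent against Moderate: payoffs -3, 2, -4, 0 → best response Moderate.
Incumbent against Passive: payoffs 5, -3, -4, 3 → best response Aggressive.
Incumbent against Accommodate: payoffs -2, 5, -3, 2 → best response Moderate.
Entrant against Aggressive: payoffs 3, 5, 0 → best response Passive.
Entrant against Moderate: payoffs 4, -5, 1 → best response Moderate.
Entrant against Passive: payoffs 2, -5, 5 → best response Accommodate.
Entrant against Accommodate: payoffs 4, -5, -4 → best response Moderate.
Mutual best responses: (Aggressive, Passive); (Moderate, Moderate).

The pure Nash equilibria are (Aggressive, Passive) and (Moderate, Moderate).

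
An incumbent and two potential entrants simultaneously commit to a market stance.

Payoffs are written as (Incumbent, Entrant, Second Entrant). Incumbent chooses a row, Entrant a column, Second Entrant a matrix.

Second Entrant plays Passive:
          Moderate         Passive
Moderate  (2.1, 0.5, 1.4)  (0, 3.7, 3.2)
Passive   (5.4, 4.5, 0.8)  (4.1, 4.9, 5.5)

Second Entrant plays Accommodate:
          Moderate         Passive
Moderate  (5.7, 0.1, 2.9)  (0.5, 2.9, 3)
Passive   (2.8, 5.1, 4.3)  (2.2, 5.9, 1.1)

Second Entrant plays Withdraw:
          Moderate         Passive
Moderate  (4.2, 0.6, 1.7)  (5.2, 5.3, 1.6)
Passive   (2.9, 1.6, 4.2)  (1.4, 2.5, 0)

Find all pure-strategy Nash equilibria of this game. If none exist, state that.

(Moderate, Moderate, Passive): Incumbent can switch to Passive (2.1 → 5.4). Not NE.
(Moderate, Moderate, Accommodate): Entrant can switch to Passive (0.1 → 2.9). Not NE.
(Moderate, Moderate, Withdraw): Entrant can switch to Passive (0.6 → 5.3). Not NE.
(Moderate, Passive, Passive): Incumbent can switch to Passive (0 → 4.1). Not NE.
(Moderate, Passive, Accommodate): Incumbent can switch to Passive (0.5 → 2.2). Not NE.
(Moderate, Passive, Withdraw): Second Entrant can switch to Passive (1.6 → 3.2). Not NE.
(Passive, Moderate, Passive): Entrant can switch to Passive (4.5 → 4.9). Not NE.
(Passive, Moderate, Accommodate): Incumbent can switch to Moderate (2.8 → 5.7). Not NE.
(Passive, Moderate, Withdraw): Incumbent can switch to Moderate (2.9 → 4.2). Not NE.
(Passive, Passive, Passive): Incumbent gets 4.1, best alternative 0; Entrant gets 4.9, best alternative 4.5; Second Entrant gets 5.5, best alternative 1.1. No profitable deviation — NE.
(Passive, Passive, Accommodate): Second Entrant can switch to Passive (1.1 → 5.5). Not NE.
(Passive, Passive, Withdraw): Incumbent can switch to Moderate (1.4 → 5.2). Not NE.

The unique pure-strategy Nash equilibrium is (Passive, Passive, Passive).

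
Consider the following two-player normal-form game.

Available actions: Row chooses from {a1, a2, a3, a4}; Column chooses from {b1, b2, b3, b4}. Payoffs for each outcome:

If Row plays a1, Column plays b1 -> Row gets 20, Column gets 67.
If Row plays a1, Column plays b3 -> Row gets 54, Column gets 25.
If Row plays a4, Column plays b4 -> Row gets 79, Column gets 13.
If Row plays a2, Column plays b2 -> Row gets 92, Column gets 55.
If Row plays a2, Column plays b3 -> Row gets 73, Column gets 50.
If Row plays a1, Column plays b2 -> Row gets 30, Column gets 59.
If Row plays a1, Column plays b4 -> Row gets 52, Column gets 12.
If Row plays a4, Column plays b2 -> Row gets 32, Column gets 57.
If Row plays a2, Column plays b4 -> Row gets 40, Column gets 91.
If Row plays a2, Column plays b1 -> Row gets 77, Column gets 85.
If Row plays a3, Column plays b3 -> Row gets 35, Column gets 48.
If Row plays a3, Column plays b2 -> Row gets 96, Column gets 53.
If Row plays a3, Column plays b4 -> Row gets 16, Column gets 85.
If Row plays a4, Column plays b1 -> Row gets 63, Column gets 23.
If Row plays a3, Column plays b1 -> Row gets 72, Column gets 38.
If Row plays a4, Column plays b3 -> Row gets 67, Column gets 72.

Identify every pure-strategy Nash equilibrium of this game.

Row against b1: payoffs 20, 77, 72, 63 → best response a2.
Row against b2: payoffs 30, 92, 96, 32 → best response a3.
Row against b3: payoffs 54, 73, 35, 67 → best response a2.
Row against b4: payoffs 52, 40, 16, 79 → best response a4.
Column against a1: payoffs 67, 59, 25, 12 → best response b1.
Column against a2: payoffs 85, 55, 50, 91 → best response b4.
Column against a3: payoffs 38, 53, 48, 85 → best response b4.
Column against a4: payoffs 23, 57, 72, 13 → best response b3.
No profile is a mutual best response for all players.

There is no pure-strategy Nash equilibrium.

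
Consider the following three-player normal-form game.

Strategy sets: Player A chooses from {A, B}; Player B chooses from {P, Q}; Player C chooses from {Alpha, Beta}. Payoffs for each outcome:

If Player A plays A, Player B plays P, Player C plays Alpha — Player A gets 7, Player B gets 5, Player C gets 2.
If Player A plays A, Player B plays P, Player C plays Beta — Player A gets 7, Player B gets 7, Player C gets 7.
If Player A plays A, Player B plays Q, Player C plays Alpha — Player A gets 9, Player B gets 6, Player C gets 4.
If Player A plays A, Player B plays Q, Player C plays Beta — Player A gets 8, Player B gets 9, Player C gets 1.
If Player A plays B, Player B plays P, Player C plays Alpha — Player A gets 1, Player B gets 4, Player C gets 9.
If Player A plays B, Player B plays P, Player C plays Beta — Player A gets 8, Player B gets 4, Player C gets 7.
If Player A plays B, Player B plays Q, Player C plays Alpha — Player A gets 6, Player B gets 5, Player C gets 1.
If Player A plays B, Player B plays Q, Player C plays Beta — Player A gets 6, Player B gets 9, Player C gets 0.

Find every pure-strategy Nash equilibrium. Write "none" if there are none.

Pure NE: (A, Q, Alpha)

For each strategy profile, look for a profitable unilateral deviation.
(A, P, Alpha): Player B can switch to Q (5 → 6). Not NE.
(A, P, Beta): Player A can switch to B (7 → 8). Not NE.
(A, Q, Alpha): Player A gets 9, best alternative 6; Player B gets 6, best alternative 5; Player C gets 4, best alternative 1. No profitable deviation — NE.
(A, Q, Beta): Player C can switch to Alpha (1 → 4). Not NE.
(B, P, Alpha): Player A can switch to A (1 → 7). Not NE.
(B, P, Beta): Player B can switch to Q (4 → 9). Not NE.
(B, Q, Alpha): Player A can switch to A (6 → 9). Not NE.
(The remaining 1 profile has a profitable deviation by the same check.)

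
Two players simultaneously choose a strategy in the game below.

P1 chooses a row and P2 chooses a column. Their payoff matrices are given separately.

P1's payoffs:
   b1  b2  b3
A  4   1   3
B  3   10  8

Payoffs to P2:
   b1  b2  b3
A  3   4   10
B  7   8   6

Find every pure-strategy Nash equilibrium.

Pure NE: (B, b2)

(A, b1): P2 can switch to b2 (3 → 4). Not NE.
(A, b2): P1 can switch to B (1 → 10). Not NE.
(A, b3): P1 can switch to B (3 → 8). Not NE.
(B, b1): P1 can switch to A (3 → 4). Not NE.
(B, b2): P1 gets 10, best alternative 1; P2 gets 8, best alternative 7. No profitable deviation — NE.
(B, b3): P2 can switch to b1 (6 → 7). Not NE.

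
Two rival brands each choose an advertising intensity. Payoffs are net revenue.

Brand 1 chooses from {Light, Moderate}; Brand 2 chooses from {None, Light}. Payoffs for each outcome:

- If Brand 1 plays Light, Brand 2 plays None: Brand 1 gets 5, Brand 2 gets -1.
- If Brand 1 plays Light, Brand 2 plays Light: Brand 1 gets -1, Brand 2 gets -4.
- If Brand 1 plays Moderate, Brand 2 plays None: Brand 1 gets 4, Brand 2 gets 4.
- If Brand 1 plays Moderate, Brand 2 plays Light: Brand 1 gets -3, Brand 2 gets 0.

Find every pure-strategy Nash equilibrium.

(Light, None)

(Light, None): Brand 1 gets 5, best alternative 4; Brand 2 gets -1, best alternative -4. No profitable deviation — NE.
(Light, Light): Brand 2 can switch to None (-4 → -1). Not NE.
(Moderate, None): Brand 1 can switch to Light (4 → 5). Not NE.
(Moderate, Light): Brand 1 can switch to Light (-3 → -1). Not NE.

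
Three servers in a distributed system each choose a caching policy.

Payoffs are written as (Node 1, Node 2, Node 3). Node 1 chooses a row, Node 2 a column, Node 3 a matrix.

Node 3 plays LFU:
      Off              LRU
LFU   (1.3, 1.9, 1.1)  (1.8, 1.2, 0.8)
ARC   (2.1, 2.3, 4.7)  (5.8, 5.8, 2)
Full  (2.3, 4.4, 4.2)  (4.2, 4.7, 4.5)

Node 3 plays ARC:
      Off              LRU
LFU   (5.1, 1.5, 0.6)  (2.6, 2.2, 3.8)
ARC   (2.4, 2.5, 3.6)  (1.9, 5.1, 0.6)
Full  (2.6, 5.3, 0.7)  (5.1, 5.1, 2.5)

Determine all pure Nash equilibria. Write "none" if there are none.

Pure NE: (ARC, LRU, LFU)

Node 1 against (Off, LFU): payoffs 1.3, 2.1, 2.3 → best response Full.
Node 1 against (Off, ARC): payoffs 5.1, 2.4, 2.6 → best response LFU.
Node 1 against (LRU, LFU): payoffs 1.8, 5.8, 4.2 → best response ARC.
Node 1 against (LRU, ARC): payoffs 2.6, 1.9, 5.1 → best response Full.
Node 2 against (LFU, LFU): payoffs 1.9, 1.2 → best response Off.
Node 2 against (LFU, ARC): payoffs 1.5, 2.2 → best response LRU.
Node 2 against (ARC, LFU): payoffs 2.3, 5.8 → best response LRU.
Node 2 against (ARC, ARC): payoffs 2.5, 5.1 → best response LRU.
Node 2 against (Full, LFU): payoffs 4.4, 4.7 → best response LRU.
Node 2 against (Full, ARC): payoffs 5.3, 5.1 → best response Off.
Node 3 against (LFU, Off): payoffs 1.1, 0.6 → best response LFU.
Node 3 against (LFU, LRU): payoffs 0.8, 3.8 → best response ARC.
Node 3 against (ARC, Off): payoffs 4.7, 3.6 → best response LFU.
Node 3 against (ARC, LRU): payoffs 2, 0.6 → best response LFU.
Node 3 against (Full, Off): payoffs 4.2, 0.7 → best response LFU.
Node 3 against (Full, LRU): payoffs 4.5, 2.5 → best response LFU.
Mutual best responses: (ARC, LRU, LFU).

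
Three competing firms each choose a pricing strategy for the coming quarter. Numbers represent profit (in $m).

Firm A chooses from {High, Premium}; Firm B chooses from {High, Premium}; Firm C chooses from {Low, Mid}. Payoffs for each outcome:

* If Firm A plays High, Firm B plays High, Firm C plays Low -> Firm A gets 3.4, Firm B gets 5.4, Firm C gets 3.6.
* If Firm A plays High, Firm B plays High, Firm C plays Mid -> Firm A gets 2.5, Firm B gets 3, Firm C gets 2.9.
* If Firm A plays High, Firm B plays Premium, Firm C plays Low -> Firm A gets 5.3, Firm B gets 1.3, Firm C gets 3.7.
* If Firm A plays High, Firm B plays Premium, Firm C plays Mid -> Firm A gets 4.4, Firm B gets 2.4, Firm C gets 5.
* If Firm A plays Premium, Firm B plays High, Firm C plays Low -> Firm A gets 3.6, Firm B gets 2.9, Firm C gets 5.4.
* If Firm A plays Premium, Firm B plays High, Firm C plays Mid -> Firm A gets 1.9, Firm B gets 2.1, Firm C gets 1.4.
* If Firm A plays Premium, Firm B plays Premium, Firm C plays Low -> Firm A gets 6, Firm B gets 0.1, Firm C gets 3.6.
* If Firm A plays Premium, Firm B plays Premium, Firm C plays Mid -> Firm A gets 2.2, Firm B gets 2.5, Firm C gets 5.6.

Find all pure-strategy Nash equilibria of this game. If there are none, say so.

Mark each player's best response to every combination of opponents' strategies; a profile where every player is best-responding is a pure Nash equilibrium.
Firm A against (High, Low): payoffs 3.4, 3.6 → best response Premium.
Firm A against (High, Mid): payoffs 2.5, 1.9 → best response High.
Firm A against (Premium, Low): payoffs 5.3, 6 → best response Premium.
Firm A against (Premium, Mid): payoffs 4.4, 2.2 → best response High.
Firm B against (High, Low): payoffs 5.4, 1.3 → best response High.
Firm B against (High, Mid): payoffs 3, 2.4 → best response High.
Firm B against (Premium, Low): payoffs 2.9, 0.1 → best response High.
Firm B against (Premium, Mid): payoffs 2.1, 2.5 → best response Premium.
Firm C against (High, High): payoffs 3.6, 2.9 → best response Low.
Firm C against (High, Premium): payoffs 3.7, 5 → best response Mid.
Firm C against (Premium, High): payoffs 5.4, 1.4 → best response Low.
Firm C against (Premium, Premium): payoffs 3.6, 5.6 → best response Mid.
Mutual best responses: (Premium, High, Low).

Pure NE: (Premium, High, Low)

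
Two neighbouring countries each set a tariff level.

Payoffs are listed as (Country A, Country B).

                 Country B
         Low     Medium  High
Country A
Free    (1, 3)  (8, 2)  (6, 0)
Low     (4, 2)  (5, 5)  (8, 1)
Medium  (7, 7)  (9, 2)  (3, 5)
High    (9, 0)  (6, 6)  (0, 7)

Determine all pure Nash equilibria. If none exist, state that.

none

Country A against Low: payoffs 1, 4, 7, 9 → best response High.
Country A against Medium: payoffs 8, 5, 9, 6 → best response Medium.
Country A against High: payoffs 6, 8, 3, 0 → best response Low.
Country B against Free: payoffs 3, 2, 0 → best response Low.
Country B against Low: payoffs 2, 5, 1 → best response Medium.
Country B against Medium: payoffs 7, 2, 5 → best response Low.
Country B against High: payoffs 0, 6, 7 → best response High.
No profile is a mutual best response for all players.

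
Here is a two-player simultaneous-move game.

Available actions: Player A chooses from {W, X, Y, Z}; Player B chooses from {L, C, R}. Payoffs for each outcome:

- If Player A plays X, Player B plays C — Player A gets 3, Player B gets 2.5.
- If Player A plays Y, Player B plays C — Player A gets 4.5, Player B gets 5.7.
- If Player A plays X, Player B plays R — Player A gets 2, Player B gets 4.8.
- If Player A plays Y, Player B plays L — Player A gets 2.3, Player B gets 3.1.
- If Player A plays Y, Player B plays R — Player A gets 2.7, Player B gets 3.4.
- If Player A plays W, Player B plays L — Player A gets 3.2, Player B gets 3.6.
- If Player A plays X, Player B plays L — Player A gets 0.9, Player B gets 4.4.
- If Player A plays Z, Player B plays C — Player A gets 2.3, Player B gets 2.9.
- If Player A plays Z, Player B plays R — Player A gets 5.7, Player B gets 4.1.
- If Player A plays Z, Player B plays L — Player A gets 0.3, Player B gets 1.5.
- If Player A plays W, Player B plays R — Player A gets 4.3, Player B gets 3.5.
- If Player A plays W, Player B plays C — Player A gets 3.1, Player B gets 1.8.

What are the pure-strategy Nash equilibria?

Pure-strategy Nash equilibria: (W, L); (Y, C); (Z, R)

Player A against L: payoffs 3.2, 0.9, 2.3, 0.3 → best response W.
Player A against C: payoffs 3.1, 3, 4.5, 2.3 → best response Y.
Player A against R: payoffs 4.3, 2, 2.7, 5.7 → best response Z.
Player B against W: payoffs 3.6, 1.8, 3.5 → best response L.
Player B against X: payoffs 4.4, 2.5, 4.8 → best response R.
Player B against Y: payoffs 3.1, 5.7, 3.4 → best response C.
Player B against Z: payoffs 1.5, 2.9, 4.1 → best response R.
Mutual best responses: (W, L); (Y, C); (Z, R).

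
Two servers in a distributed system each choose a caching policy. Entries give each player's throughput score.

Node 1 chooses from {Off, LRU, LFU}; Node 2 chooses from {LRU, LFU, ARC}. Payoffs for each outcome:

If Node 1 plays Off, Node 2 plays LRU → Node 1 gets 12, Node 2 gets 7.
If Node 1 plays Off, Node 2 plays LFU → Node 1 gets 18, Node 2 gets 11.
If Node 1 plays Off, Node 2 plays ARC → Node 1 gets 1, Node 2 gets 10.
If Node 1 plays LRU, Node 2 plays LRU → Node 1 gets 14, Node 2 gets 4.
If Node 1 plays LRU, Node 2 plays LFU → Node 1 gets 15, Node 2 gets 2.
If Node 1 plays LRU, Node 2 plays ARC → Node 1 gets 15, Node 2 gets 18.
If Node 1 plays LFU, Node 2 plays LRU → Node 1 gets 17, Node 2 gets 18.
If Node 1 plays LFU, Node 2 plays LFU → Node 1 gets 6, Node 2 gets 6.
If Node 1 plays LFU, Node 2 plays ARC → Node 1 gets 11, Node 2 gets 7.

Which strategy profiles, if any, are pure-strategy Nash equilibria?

Pure-strategy Nash equilibria: (Off, LFU), (LRU, ARC), (LFU, LRU)

Check each profile: it is a Nash equilibrium iff no player can strictly gain by switching unilaterally.
(Off, LRU): Node 1 can switch to LRU (12 → 14). Not NE.
(Off, LFU): Node 1 gets 18, best alternative 15; Node 2 gets 11, best alternative 10. No profitable deviation — NE.
(Off, ARC): Node 1 can switch to LRU (1 → 15). Not NE.
(LRU, LRU): Node 1 can switch to LFU (14 → 17). Not NE.
(LRU, LFU): Node 1 can switch to Off (15 → 18). Not NE.
(LRU, ARC): Node 1 gets 15, best alternative 11; Node 2 gets 18, best alternative 4. No profitable deviation — NE.
(LFU, LRU): Node 1 gets 17, best alternative 14; Node 2 gets 18, best alternative 7. No profitable deviation — NE.
(LFU, LFU): Node 1 can switch to Off (6 → 18). Not NE.
(LFU, ARC): Node 1 can switch to LRU (11 → 15). Not NE.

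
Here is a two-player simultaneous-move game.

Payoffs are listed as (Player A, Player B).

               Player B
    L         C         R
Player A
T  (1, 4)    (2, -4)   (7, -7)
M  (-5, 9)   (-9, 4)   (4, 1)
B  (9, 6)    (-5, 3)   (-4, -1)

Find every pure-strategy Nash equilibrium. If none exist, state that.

Player A against L: payoffs 1, -5, 9 → best response B.
Player A against C: payoffs 2, -9, -5 → best response T.
Player A against R: payoffs 7, 4, -4 → best response T.
Player B against T: payoffs 4, -4, -7 → best response L.
Player B against M: payoffs 9, 4, 1 → best response L.
Player B against B: payoffs 6, 3, -1 → best response L.
Mutual best responses: (B, L).

Pure NE: (B, L)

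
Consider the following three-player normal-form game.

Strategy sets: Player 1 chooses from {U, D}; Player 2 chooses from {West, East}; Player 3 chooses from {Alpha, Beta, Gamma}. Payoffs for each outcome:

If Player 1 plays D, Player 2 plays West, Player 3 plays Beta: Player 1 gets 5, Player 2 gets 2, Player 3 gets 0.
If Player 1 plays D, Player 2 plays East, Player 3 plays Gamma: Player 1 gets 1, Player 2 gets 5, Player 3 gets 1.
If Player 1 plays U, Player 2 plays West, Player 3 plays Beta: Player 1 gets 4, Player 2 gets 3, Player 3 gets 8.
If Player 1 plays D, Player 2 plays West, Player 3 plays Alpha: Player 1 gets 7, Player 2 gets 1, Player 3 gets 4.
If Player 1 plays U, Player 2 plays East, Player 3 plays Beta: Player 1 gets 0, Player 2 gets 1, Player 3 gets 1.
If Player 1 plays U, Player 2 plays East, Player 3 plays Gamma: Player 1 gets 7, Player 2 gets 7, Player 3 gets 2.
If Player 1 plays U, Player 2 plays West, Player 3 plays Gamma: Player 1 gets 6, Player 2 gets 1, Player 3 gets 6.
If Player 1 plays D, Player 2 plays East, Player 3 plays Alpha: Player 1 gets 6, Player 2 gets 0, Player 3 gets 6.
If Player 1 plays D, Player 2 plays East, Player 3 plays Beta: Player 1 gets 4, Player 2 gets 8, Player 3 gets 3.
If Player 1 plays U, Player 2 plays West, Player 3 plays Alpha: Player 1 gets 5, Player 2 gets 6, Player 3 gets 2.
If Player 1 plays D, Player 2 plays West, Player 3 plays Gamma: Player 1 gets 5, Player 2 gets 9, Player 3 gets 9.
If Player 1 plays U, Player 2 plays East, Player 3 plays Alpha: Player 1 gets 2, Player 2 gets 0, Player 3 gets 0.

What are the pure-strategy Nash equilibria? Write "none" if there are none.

For each strategy profile, look for a profitable unilateral deviation.
(U, West, Alpha): Player 1 can switch to D (5 → 7). Not NE.
(U, West, Beta): Player 1 can switch to D (4 → 5). Not NE.
(U, West, Gamma): Player 2 can switch to East (1 → 7). Not NE.
(U, East, Alpha): Player 1 can switch to D (2 → 6). Not NE.
(U, East, Beta): Player 1 can switch to D (0 → 4). Not NE.
(U, East, Gamma): Player 1 gets 7, best alternative 1; Player 2 gets 7, best alternative 1; Player 3 gets 2, best alternative 1. No profitable deviation — NE.
(D, West, Alpha): Player 3 can switch to Gamma (4 → 9). Not NE.
(The remaining 5 profiles each have a profitable deviation by the same check.)

Pure NE: (U, East, Gamma)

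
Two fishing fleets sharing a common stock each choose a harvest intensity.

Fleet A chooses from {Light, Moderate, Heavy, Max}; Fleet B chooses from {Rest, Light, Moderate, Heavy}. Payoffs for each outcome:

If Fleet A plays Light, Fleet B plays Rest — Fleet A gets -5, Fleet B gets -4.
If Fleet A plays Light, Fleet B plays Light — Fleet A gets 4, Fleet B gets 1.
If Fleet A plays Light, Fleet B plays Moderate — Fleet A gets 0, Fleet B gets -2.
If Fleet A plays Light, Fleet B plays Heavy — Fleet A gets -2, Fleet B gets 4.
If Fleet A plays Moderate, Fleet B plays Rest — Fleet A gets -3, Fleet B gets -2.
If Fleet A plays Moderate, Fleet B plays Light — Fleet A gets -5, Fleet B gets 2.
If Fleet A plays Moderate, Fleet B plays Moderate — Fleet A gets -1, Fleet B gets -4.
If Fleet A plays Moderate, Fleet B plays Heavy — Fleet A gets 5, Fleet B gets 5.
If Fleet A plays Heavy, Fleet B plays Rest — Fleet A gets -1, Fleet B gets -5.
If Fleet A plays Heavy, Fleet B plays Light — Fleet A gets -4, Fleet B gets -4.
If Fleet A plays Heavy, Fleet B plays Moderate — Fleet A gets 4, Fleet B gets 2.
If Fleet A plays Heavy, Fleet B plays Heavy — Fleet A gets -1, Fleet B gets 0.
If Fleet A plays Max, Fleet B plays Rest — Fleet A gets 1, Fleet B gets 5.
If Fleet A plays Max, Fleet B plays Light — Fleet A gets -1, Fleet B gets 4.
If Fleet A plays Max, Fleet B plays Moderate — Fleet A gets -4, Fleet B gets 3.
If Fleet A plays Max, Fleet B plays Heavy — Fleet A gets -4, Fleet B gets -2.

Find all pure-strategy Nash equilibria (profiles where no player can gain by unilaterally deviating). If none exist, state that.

Pure-strategy Nash equilibria: (Moderate, Heavy); (Heavy, Moderate); (Max, Rest)

Mark each player's best response to every combination of opponents' strategies; a profile where every player is best-responding is a pure Nash equilibrium.
Fleet A against Rest: payoffs -5, -3, -1, 1 → best response Max.
Fleet A against Light: payoffs 4, -5, -4, -1 → best response Light.
Fleet A against Moderate: payoffs 0, -1, 4, -4 → best response Heavy.
Fleet A against Heavy: payoffs -2, 5, -1, -4 → best response Moderate.
Fleet B against Light: payoffs -4, 1, -2, 4 → best response Heavy.
Fleet B against Moderate: payoffs -2, 2, -4, 5 → best response Heavy.
Fleet B against Heavy: payoffs -5, -4, 2, 0 → best response Moderate.
Fleet B against Max: payoffs 5, 4, 3, -2 → best response Rest.
Mutual best responses: (Moderate, Heavy); (Heavy, Moderate); (Max, Rest).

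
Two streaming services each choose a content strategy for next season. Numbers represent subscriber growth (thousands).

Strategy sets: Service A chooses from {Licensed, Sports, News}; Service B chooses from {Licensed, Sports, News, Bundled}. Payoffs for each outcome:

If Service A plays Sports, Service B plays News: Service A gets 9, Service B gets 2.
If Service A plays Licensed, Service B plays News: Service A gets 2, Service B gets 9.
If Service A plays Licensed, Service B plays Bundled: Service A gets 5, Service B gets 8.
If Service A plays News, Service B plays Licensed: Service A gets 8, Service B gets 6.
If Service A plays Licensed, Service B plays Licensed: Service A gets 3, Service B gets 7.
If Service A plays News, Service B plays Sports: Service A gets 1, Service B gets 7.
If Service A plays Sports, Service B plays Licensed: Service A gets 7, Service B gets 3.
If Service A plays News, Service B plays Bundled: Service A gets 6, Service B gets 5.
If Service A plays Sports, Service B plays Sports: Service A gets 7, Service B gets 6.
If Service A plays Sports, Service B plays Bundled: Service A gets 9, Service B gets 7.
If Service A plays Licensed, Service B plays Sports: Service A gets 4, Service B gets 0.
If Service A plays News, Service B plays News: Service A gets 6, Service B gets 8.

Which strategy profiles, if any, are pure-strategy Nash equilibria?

(Licensed, Licensed): Service A can switch to Sports (3 → 7). Not NE.
(Licensed, Sports): Service A can switch to Sports (4 → 7). Not NE.
(Licensed, News): Service A can switch to Sports (2 → 9). Not NE.
(Licensed, Bundled): Service A can switch to Sports (5 → 9). Not NE.
(Sports, Licensed): Service A can switch to News (7 → 8). Not NE.
(Sports, Sports): Service B can switch to Bundled (6 → 7). Not NE.
(Sports, Bundled): Service A gets 9, best alternative 6; Service B gets 7, best alternative 6. No profitable deviation — NE.
(The remaining 5 profiles each have a profitable deviation by the same check.)

The unique pure-strategy Nash equilibrium is (Sports, Bundled).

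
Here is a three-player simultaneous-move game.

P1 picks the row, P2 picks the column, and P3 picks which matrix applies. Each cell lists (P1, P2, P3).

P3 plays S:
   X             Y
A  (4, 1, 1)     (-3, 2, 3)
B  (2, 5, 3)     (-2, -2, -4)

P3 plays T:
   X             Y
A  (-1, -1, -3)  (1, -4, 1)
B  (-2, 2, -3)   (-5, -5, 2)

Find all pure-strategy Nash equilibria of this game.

This game has no pure Nash equilibrium.

(A, X, S): P2 can switch to Y (1 → 2). Not NE.
(A, X, T): P3 can switch to S (-3 → 1). Not NE.
(A, Y, S): P1 can switch to B (-3 → -2). Not NE.
(A, Y, T): P2 can switch to X (-4 → -1). Not NE.
(B, X, S): P1 can switch to A (2 → 4). Not NE.
(B, X, T): P1 can switch to A (-2 → -1). Not NE.
(B, Y, S): P2 can switch to X (-2 → 5). Not NE.
(B, Y, T): P1 can switch to A (-5 → 1). Not NE.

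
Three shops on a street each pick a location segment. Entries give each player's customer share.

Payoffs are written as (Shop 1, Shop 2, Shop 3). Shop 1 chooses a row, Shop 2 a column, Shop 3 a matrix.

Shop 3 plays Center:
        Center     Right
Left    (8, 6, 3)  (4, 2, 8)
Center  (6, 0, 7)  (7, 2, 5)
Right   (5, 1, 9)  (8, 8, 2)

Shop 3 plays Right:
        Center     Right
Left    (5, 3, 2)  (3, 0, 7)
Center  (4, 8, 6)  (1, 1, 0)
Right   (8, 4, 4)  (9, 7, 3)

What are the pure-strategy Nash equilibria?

The pure Nash equilibria are (Left, Center, Center) and (Right, Right, Right).

Mark each player's best response to every combination of opponents' strategies; a profile where every player is best-responding is a pure Nash equilibrium.
Shop 1 against (Center, Center): payoffs 8, 6, 5 → best response Left.
Shop 1 against (Center, Right): payoffs 5, 4, 8 → best response Right.
Shop 1 against (Right, Center): payoffs 4, 7, 8 → best response Right.
Shop 1 against (Right, Right): payoffs 3, 1, 9 → best response Right.
Shop 2 against (Left, Center): payoffs 6, 2 → best response Center.
Shop 2 against (Left, Right): payoffs 3, 0 → best response Center.
Shop 2 against (Center, Center): payoffs 0, 2 → best response Right.
Shop 2 against (Center, Right): payoffs 8, 1 → best response Center.
Shop 2 against (Right, Center): payoffs 1, 8 → best response Right.
Shop 2 against (Right, Right): payoffs 4, 7 → best response Right.
Shop 3 against (Left, Center): payoffs 3, 2 → best response Center.
Shop 3 against (Left, Right): payoffs 8, 7 → best response Center.
Shop 3 against (Center, Center): payoffs 7, 6 → best response Center.
Shop 3 against (Center, Right): payoffs 5, 0 → best response Center.
Shop 3 against (Right, Center): payoffs 9, 4 → best response Center.
Shop 3 against (Right, Right): payoffs 2, 3 → best response Right.
Mutual best responses: (Left, Center, Center); (Right, Right, Right).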